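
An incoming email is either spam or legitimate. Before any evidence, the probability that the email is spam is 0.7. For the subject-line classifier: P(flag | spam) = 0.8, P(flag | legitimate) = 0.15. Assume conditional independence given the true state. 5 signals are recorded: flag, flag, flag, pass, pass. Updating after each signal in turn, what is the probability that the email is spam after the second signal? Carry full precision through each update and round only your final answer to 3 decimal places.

0.985

After 'flag': P(spam) = 0.8·0.7000 / (0.8·0.7000 + 0.15·0.3000) ≈ 0.9256
After 'flag': P(spam) = 0.8·0.9256 / (0.8·0.9256 + 0.15·0.0744) ≈ 0.9852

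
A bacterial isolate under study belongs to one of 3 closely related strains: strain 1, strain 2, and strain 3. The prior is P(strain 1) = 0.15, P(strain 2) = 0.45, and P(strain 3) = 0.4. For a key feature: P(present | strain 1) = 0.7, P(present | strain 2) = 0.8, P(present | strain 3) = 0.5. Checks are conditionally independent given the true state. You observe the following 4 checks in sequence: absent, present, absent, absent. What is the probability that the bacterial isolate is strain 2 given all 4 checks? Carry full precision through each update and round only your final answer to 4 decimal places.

After 'absent': normaliser = 0.3·0.1500 + 0.2·0.4500 + 0.5·0.4000; P(strain 1) ≈ 0.1343, P(strain 2) ≈ 0.2687, P(strain 3) ≈ 0.5970
After 'present': normaliser = 0.7·0.1343 + 0.8·0.2687 + 0.5·0.5970; P(strain 1) ≈ 0.1548, P(strain 2) ≈ 0.3538, P(strain 3) ≈ 0.4914
After 'absent': normaliser = 0.3·0.1548 + 0.2·0.3538 + 0.5·0.4914; P(strain 1) ≈ 0.1280, P(strain 2) ≈ 0.1950, P(strain 3) ≈ 0.6770
After 'absent': normaliser = 0.3·0.1280 + 0.2·0.1950 + 0.5·0.6770; P(strain 1) ≈ 0.0923, P(strain 2) ≈ 0.0938, P(strain 3) ≈ 0.8139

0.0938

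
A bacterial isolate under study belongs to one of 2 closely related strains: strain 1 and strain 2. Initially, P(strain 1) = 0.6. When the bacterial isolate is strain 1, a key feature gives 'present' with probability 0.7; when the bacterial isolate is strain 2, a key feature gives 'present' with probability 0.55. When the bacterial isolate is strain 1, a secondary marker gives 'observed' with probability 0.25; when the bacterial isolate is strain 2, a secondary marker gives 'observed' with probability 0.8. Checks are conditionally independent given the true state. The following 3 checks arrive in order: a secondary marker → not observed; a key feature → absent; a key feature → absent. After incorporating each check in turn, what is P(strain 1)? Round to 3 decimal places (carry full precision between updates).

0.714

After a secondary marker='not observed': P(strain 1) = 0.75·0.6000 / (0.75·0.6000 + 0.2·0.4000) ≈ 0.8491
After a key feature='absent': P(strain 1) = 0.3·0.8491 / (0.3·0.8491 + 0.45·0.1509) ≈ 0.7895
After a key feature='absent': P(strain 1) = 0.3·0.7895 / (0.3·0.7895 + 0.45·0.2105) ≈ 0.7143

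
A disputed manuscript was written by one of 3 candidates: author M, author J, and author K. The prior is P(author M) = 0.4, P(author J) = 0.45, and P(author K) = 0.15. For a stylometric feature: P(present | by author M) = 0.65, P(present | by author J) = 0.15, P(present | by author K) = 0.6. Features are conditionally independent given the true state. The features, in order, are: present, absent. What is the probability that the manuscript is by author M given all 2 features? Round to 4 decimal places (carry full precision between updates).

0.4936

Apply Bayes' rule sequentially, carrying P(author M) forward.
After 'present': normaliser = 0.65·0.4000 + 0.15·0.4500 + 0.6·0.1500; P(author M) ≈ 0.6228, P(author J) ≈ 0.1617, P(author K) ≈ 0.2156
After 'absent': normaliser = 0.35·0.6228 + 0.85·0.1617 + 0.4·0.2156; P(author M) ≈ 0.4936, P(author J) ≈ 0.3112, P(author K) ≈ 0.1953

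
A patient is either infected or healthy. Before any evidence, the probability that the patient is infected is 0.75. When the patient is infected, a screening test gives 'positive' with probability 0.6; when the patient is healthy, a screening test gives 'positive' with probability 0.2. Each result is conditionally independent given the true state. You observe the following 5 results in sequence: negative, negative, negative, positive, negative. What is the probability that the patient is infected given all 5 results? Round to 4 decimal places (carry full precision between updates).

0.3600

After 'negative': P(infected) = 0.4·0.7500 / (0.4·0.7500 + 0.8·0.2500) ≈ 0.6000
After 'negative': P(infected) = 0.4·0.6000 / (0.4·0.6000 + 0.8·0.4000) ≈ 0.4286
After 'negative': P(infected) = 0.4·0.4286 / (0.4·0.4286 + 0.8·0.5714) ≈ 0.2727
After 'positive': P(infected) = 0.6·0.2727 / (0.6·0.2727 + 0.2·0.7273) ≈ 0.5294
After 'negative': P(infected) = 0.4·0.5294 / (0.4·0.5294 + 0.8·0.4706) ≈ 0.3600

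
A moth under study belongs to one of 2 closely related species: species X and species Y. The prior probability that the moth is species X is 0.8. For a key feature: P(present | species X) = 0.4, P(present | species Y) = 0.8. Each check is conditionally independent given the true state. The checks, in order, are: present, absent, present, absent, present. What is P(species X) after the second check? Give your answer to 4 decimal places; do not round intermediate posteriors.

After 'present': P(species X) = 0.4·0.8000 / (0.4·0.8000 + 0.8·0.2000) ≈ 0.6667
After 'absent': P(species X) = 0.6·0.6667 / (0.6·0.6667 + 0.2·0.3333) ≈ 0.8571

0.8571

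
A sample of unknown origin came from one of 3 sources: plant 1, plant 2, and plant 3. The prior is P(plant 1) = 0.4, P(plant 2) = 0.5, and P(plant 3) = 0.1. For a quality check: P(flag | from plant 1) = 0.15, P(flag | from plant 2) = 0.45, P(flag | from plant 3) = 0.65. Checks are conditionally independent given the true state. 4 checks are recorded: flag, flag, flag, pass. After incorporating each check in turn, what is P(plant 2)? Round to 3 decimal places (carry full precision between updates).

0.700

Each posterior becomes the prior for the next update.
After 'flag': normaliser = 0.15·0.4000 + 0.45·0.5000 + 0.65·0.1000; P(plant 1) ≈ 0.1714, P(plant 2) ≈ 0.6429, P(plant 3) ≈ 0.1857
After 'flag': normaliser = 0.15·0.1714 + 0.45·0.6429 + 0.65·0.1857; P(plant 1) ≈ 0.0590, P(plant 2) ≈ 0.6639, P(plant 3) ≈ 0.2770
After 'flag': normaliser = 0.15·0.0590 + 0.45·0.6639 + 0.65·0.2770; P(plant 1) ≈ 0.0182, P(plant 2) ≈ 0.6126, P(plant 3) ≈ 0.3692
After 'pass': normaliser = 0.85·0.0182 + 0.55·0.6126 + 0.35·0.3692; P(plant 1) ≈ 0.0320, P(plant 2) ≈ 0.6996, P(plant 3) ≈ 0.2683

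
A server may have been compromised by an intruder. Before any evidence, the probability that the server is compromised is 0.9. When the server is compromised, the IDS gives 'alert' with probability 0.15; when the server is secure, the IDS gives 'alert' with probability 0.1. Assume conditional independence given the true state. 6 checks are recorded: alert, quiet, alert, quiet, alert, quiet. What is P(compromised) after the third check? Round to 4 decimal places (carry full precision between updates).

0.9503

Apply Bayes' rule sequentially, carrying P(compromised) forward.
After 'alert': P(compromised) = 0.15·0.9000 / (0.15·0.9000 + 0.1·0.1000) ≈ 0.9310
After 'quiet': P(compromised) = 0.85·0.9310 / (0.85·0.9310 + 0.9·0.0690) ≈ 0.9273
After 'alert': P(compromised) = 0.15·0.9273 / (0.15·0.9273 + 0.1·0.0727) ≈ 0.9503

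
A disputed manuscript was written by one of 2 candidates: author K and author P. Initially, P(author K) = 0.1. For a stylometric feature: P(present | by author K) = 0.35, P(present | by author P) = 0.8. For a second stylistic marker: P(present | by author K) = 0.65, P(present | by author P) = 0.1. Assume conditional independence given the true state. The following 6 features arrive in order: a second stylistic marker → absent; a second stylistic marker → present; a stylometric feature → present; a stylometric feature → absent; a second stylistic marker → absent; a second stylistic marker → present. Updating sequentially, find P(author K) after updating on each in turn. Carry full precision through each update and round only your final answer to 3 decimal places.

Each posterior becomes the prior for the next update.
After a second stylistic marker='absent': P(author K) = 0.35·0.1000 / (0.35·0.1000 + 0.9·0.9000) ≈ 0.0414
After a second stylistic marker='present': P(author K) = 0.65·0.0414 / (0.65·0.0414 + 0.1·0.9586) ≈ 0.2193
After a stylometric feature='present': P(author K) = 0.35·0.2193 / (0.35·0.2193 + 0.8·0.7807) ≈ 0.1094
After a stylometric feature='absent': P(author K) = 0.65·0.1094 / (0.65·0.1094 + 0.2·0.8906) ≈ 0.2854
After a second stylistic marker='absent': P(author K) = 0.35·0.2854 / (0.35·0.2854 + 0.9·0.7146) ≈ 0.1344
After a second stylistic marker='present': P(author K) = 0.65·0.1344 / (0.65·0.1344 + 0.1·0.8656) ≈ 0.5024

0.502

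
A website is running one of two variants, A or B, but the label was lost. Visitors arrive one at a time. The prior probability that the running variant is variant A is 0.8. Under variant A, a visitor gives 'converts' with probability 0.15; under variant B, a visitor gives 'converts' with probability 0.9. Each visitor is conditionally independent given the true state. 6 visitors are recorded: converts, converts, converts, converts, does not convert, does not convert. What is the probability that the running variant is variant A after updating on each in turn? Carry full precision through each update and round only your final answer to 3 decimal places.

After 'converts': P(A) = 0.15·0.8000 / (0.15·0.8000 + 0.9·0.2000) ≈ 0.4000
After 'converts': P(A) = 0.15·0.4000 / (0.15·0.4000 + 0.9·0.6000) ≈ 0.1000
After 'converts': P(A) = 0.15·0.1000 / (0.15·0.1000 + 0.9·0.9000) ≈ 0.0182
After 'converts': P(A) = 0.15·0.0182 / (0.15·0.0182 + 0.9·0.9818) ≈ 0.0031
After 'does not convert': P(A) = 0.85·0.0031 / (0.85·0.0031 + 0.1·0.9969) ≈ 0.0256
After 'does not convert': P(A) = 0.85·0.0256 / (0.85·0.0256 + 0.1·0.9744) ≈ 0.1823

0.182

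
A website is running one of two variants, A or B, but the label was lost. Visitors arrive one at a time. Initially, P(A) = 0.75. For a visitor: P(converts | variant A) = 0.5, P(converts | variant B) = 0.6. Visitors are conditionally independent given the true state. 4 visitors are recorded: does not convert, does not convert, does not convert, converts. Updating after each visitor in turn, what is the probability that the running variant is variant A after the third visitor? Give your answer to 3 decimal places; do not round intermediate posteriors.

After 'does not convert': P(A) = 0.5·0.7500 / (0.5·0.7500 + 0.4·0.2500) ≈ 0.7895
After 'does not convert': P(A) = 0.5·0.7895 / (0.5·0.7895 + 0.4·0.2105) ≈ 0.8242
After 'does not convert': P(A) = 0.5·0.8242 / (0.5·0.8242 + 0.4·0.1758) ≈ 0.8542

0.854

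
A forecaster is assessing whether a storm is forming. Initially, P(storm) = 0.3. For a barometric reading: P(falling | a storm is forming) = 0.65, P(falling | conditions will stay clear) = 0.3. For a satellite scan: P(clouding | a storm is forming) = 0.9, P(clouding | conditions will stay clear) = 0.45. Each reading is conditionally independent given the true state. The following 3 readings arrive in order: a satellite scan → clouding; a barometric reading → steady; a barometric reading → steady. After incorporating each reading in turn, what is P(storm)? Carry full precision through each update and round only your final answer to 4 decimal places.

After a satellite scan='clouding': P(storm) = 0.9·0.3000 / (0.9·0.3000 + 0.45·0.7000) ≈ 0.4615
After a barometric reading='steady': P(storm) = 0.35·0.4615 / (0.35·0.4615 + 0.7·0.5385) ≈ 0.3000
After a barometric reading='steady': P(storm) = 0.35·0.3000 / (0.35·0.3000 + 0.7·0.7000) ≈ 0.1765

0.1765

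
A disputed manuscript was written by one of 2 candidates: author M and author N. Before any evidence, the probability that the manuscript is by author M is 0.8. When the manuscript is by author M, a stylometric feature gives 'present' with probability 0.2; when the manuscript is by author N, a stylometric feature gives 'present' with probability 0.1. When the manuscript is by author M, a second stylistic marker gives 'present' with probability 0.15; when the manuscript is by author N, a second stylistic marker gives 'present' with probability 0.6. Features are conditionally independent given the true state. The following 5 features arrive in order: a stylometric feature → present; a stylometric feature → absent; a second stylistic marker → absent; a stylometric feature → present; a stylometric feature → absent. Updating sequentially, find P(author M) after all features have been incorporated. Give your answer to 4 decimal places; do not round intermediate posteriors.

Apply Bayes' rule sequentially, carrying P(author M) forward.
After a stylometric feature='present': P(author M) = 0.2·0.8000 / (0.2·0.8000 + 0.1·0.2000) ≈ 0.8889
After a stylometric feature='absent': P(author M) = 0.8·0.8889 / (0.8·0.8889 + 0.9·0.1111) ≈ 0.8767
After a second stylistic marker='absent': P(author M) = 0.85·0.8767 / (0.85·0.8767 + 0.4·0.1233) ≈ 0.9379
After a stylometric feature='present': P(author M) = 0.2·0.9379 / (0.2·0.9379 + 0.1·0.0621) ≈ 0.9680
After a stylometric feature='absent': P(author M) = 0.8·0.9680 / (0.8·0.9680 + 0.9·0.0320) ≈ 0.9641

0.9641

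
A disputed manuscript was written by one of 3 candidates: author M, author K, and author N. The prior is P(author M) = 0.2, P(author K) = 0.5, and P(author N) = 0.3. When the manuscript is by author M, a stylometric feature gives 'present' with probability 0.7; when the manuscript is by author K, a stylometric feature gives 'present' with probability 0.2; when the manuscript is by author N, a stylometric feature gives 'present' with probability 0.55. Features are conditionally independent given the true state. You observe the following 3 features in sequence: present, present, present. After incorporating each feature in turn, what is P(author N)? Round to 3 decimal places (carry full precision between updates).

0.407

Each posterior becomes the prior for the next update.
After 'present': normaliser = 0.7·0.2000 + 0.2·0.5000 + 0.55·0.3000; P(author M) ≈ 0.3457, P(author K) ≈ 0.2469, P(author N) ≈ 0.4074
After 'present': normaliser = 0.7·0.3457 + 0.2·0.2469 + 0.55·0.4074; P(author M) ≈ 0.4695, P(author K) ≈ 0.0958, P(author N) ≈ 0.4347
After 'present': normaliser = 0.7·0.4695 + 0.2·0.0958 + 0.55·0.4347; P(author M) ≈ 0.5599, P(author K) ≈ 0.0326, P(author N) ≈ 0.4074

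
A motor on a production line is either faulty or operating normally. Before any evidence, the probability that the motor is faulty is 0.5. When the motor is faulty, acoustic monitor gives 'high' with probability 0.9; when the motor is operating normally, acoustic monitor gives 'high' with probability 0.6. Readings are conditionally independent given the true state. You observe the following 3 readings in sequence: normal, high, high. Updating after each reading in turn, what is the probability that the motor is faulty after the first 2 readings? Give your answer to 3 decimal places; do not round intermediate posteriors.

After 'normal': P(faulty) = 0.1·0.5000 / (0.1·0.5000 + 0.4·0.5000) ≈ 0.2000
After 'high': P(faulty) = 0.9·0.2000 / (0.9·0.2000 + 0.6·0.8000) ≈ 0.2727

0.273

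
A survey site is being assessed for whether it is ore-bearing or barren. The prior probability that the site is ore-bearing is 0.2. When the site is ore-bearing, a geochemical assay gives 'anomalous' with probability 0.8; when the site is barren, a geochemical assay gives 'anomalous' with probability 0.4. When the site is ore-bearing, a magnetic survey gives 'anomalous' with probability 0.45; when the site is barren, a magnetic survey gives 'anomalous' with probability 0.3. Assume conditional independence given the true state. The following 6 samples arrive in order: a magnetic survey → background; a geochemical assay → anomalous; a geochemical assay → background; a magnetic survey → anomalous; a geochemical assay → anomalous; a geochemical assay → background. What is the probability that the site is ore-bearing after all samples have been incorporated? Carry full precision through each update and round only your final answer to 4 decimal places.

Apply Bayes' rule sequentially, carrying P(ore) forward.
After a magnetic survey='background': P(ore) = 0.55·0.2000 / (0.55·0.2000 + 0.7·0.8000) ≈ 0.1642
After a geochemical assay='anomalous': P(ore) = 0.8·0.1642 / (0.8·0.1642 + 0.4·0.8358) ≈ 0.2821
After a geochemical assay='background': P(ore) = 0.2·0.2821 / (0.2·0.2821 + 0.6·0.7179) ≈ 0.1158
After a magnetic survey='anomalous': P(ore) = 0.45·0.1158 / (0.45·0.1158 + 0.3·0.8842) ≈ 0.1642
After a geochemical assay='anomalous': P(ore) = 0.8·0.1642 / (0.8·0.1642 + 0.4·0.8358) ≈ 0.2821
After a geochemical assay='background': P(ore) = 0.2·0.2821 / (0.2·0.2821 + 0.6·0.7179) ≈ 0.1158

0.1158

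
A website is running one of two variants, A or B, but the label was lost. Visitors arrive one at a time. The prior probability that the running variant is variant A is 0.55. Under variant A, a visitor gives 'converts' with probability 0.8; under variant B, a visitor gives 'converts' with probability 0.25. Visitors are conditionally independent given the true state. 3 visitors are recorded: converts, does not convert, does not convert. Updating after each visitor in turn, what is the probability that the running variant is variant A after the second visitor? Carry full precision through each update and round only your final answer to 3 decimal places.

0.511

After 'converts': P(A) = 0.8·0.5500 / (0.8·0.5500 + 0.25·0.4500) ≈ 0.7964
After 'does not convert': P(A) = 0.2·0.7964 / (0.2·0.7964 + 0.75·0.2036) ≈ 0.5105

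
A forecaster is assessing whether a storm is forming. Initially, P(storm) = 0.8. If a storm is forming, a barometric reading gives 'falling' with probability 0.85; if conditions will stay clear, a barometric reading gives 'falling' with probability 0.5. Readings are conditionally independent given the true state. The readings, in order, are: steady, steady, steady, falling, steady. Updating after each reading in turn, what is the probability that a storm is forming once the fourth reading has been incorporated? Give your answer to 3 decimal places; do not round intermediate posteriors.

0.155

After 'steady': P(storm) = 0.15·0.8000 / (0.15·0.8000 + 0.5·0.2000) ≈ 0.5455
After 'steady': P(storm) = 0.15·0.5455 / (0.15·0.5455 + 0.5·0.4545) ≈ 0.2647
After 'steady': P(storm) = 0.15·0.2647 / (0.15·0.2647 + 0.5·0.7353) ≈ 0.0975
After 'falling': P(storm) = 0.85·0.0975 / (0.85·0.0975 + 0.5·0.9025) ≈ 0.1551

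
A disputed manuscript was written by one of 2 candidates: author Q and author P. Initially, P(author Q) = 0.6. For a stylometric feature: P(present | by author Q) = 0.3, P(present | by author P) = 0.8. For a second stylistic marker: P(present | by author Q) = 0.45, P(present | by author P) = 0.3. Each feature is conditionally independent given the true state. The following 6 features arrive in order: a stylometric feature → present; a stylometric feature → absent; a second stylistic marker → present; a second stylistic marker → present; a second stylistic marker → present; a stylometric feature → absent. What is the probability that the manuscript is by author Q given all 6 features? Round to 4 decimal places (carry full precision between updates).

0.9588

Each posterior becomes the prior for the next update.
After a stylometric feature='present': P(author Q) = 0.3·0.6000 / (0.3·0.6000 + 0.8·0.4000) ≈ 0.3600
After a stylometric feature='absent': P(author Q) = 0.7·0.3600 / (0.7·0.3600 + 0.2·0.6400) ≈ 0.6632
After a second stylistic marker='present': P(author Q) = 0.45·0.6632 / (0.45·0.6632 + 0.3·0.3368) ≈ 0.7470
After a second stylistic marker='present': P(author Q) = 0.45·0.7470 / (0.45·0.7470 + 0.3·0.2530) ≈ 0.8158
After a second stylistic marker='present': P(author Q) = 0.45·0.8158 / (0.45·0.8158 + 0.3·0.1842) ≈ 0.8692
After a stylometric feature='absent': P(author Q) = 0.7·0.8692 / (0.7·0.8692 + 0.2·0.1308) ≈ 0.9588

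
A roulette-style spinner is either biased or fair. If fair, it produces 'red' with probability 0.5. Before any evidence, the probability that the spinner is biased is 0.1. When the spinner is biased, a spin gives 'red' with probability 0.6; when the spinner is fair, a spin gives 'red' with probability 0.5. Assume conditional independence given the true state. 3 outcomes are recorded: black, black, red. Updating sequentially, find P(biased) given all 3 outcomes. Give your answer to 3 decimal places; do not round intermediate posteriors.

0.079

After 'black': P(biased) = 0.4·0.1000 / (0.4·0.1000 + 0.5·0.9000) ≈ 0.0816
After 'black': P(biased) = 0.4·0.0816 / (0.4·0.0816 + 0.5·0.9184) ≈ 0.0664
After 'red': P(biased) = 0.6·0.0664 / (0.6·0.0664 + 0.5·0.9336) ≈ 0.0786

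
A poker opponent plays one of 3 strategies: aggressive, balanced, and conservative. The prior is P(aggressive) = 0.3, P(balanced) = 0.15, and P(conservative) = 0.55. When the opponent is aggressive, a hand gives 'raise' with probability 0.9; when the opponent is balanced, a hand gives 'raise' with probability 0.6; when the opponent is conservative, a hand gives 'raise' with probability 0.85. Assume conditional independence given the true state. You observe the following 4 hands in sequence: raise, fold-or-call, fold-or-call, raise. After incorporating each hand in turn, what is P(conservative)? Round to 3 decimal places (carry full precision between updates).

Apply Bayes' rule sequentially, carrying P(conservative) forward.
After 'raise': normaliser = 0.9·0.3000 + 0.6·0.1500 + 0.85·0.5500; P(aggressive) ≈ 0.3263, P(balanced) ≈ 0.1088, P(conservative) ≈ 0.5650
After 'fold-or-call': normaliser = 0.1·0.3263 + 0.4·0.1088 + 0.15·0.5650; P(aggressive) ≈ 0.2028, P(balanced) ≈ 0.2704, P(conservative) ≈ 0.5268
After 'fold-or-call': normaliser = 0.1·0.2028 + 0.4·0.2704 + 0.15·0.5268; P(aggressive) ≈ 0.0978, P(balanced) ≈ 0.5214, P(conservative) ≈ 0.3809
After 'raise': normaliser = 0.9·0.0978 + 0.6·0.5214 + 0.85·0.3809; P(aggressive) ≈ 0.1214, P(balanced) ≈ 0.4318, P(conservative) ≈ 0.4468

0.447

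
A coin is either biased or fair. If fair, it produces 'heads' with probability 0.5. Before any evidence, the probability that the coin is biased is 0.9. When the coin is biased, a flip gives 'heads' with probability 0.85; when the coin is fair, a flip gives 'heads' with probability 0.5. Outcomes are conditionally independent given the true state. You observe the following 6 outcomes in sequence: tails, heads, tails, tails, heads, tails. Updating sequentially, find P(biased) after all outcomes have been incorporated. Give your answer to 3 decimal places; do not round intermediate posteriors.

Apply Bayes' rule sequentially, carrying P(biased) forward.
After 'tails': P(biased) = 0.15·0.9000 / (0.15·0.9000 + 0.5·0.1000) ≈ 0.7297
After 'heads': P(biased) = 0.85·0.7297 / (0.85·0.7297 + 0.5·0.2703) ≈ 0.8211
After 'tails': P(biased) = 0.15·0.8211 / (0.15·0.8211 + 0.5·0.1789) ≈ 0.5793
After 'tails': P(biased) = 0.15·0.5793 / (0.15·0.5793 + 0.5·0.4207) ≈ 0.2923
After 'heads': P(biased) = 0.85·0.2923 / (0.85·0.2923 + 0.5·0.7077) ≈ 0.4125
After 'tails': P(biased) = 0.15·0.4125 / (0.15·0.4125 + 0.5·0.5875) ≈ 0.1740

0.174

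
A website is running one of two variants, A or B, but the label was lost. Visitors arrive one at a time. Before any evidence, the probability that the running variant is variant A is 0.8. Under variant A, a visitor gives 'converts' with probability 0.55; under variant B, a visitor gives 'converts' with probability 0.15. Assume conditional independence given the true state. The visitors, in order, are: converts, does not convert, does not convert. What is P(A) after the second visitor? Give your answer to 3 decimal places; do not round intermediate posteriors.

After 'converts': P(A) = 0.55·0.8000 / (0.55·0.8000 + 0.15·0.2000) ≈ 0.9362
After 'does not convert': P(A) = 0.45·0.9362 / (0.45·0.9362 + 0.85·0.0638) ≈ 0.8859

0.886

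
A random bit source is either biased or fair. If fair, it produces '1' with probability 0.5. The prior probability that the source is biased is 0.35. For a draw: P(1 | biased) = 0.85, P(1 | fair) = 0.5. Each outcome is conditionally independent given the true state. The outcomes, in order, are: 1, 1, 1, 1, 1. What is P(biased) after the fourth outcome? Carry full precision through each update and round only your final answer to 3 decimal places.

Apply Bayes' rule sequentially, carrying P(biased) forward.
After '1': P(biased) = 0.85·0.3500 / (0.85·0.3500 + 0.5·0.6500) ≈ 0.4779
After '1': P(biased) = 0.85·0.4779 / (0.85·0.4779 + 0.5·0.5221) ≈ 0.6088
After '1': P(biased) = 0.85·0.6088 / (0.85·0.6088 + 0.5·0.3912) ≈ 0.7257
After '1': P(biased) = 0.85·0.7257 / (0.85·0.7257 + 0.5·0.2743) ≈ 0.8181

0.818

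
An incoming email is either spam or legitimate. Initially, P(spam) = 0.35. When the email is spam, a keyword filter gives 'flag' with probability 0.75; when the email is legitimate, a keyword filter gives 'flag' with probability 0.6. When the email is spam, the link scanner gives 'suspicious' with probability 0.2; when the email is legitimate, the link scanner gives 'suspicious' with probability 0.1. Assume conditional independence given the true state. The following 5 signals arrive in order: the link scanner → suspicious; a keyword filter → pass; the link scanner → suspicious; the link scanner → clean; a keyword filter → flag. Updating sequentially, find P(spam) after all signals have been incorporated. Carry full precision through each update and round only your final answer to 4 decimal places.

After the link scanner='suspicious': P(spam) = 0.2·0.3500 / (0.2·0.3500 + 0.1·0.6500) ≈ 0.5185
After a keyword filter='pass': P(spam) = 0.25·0.5185 / (0.25·0.5185 + 0.4·0.4815) ≈ 0.4023
After the link scanner='suspicious': P(spam) = 0.2·0.4023 / (0.2·0.4023 + 0.1·0.5977) ≈ 0.5738
After the link scanner='clean': P(spam) = 0.8·0.5738 / (0.8·0.5738 + 0.9·0.4262) ≈ 0.5447
After a keyword filter='flag': P(spam) = 0.75·0.5447 / (0.75·0.5447 + 0.6·0.4553) ≈ 0.5993

0.5993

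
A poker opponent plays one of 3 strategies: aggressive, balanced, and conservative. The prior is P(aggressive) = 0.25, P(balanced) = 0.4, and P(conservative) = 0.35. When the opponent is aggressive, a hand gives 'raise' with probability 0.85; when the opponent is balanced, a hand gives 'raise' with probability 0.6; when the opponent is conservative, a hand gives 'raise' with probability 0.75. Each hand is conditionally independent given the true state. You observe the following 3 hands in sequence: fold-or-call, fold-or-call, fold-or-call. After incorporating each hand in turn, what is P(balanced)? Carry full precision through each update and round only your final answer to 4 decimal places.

0.8022

Each posterior becomes the prior for the next update.
After 'fold-or-call': normaliser = 0.15·0.2500 + 0.4·0.4000 + 0.25·0.3500; P(aggressive) ≈ 0.1316, P(balanced) ≈ 0.5614, P(conservative) ≈ 0.3070
After 'fold-or-call': normaliser = 0.15·0.1316 + 0.4·0.5614 + 0.25·0.3070; P(aggressive) ≈ 0.0615, P(balanced) ≈ 0.6995, P(conservative) ≈ 0.2391
After 'fold-or-call': normaliser = 0.15·0.0615 + 0.4·0.6995 + 0.25·0.2391; P(aggressive) ≈ 0.0264, P(balanced) ≈ 0.8022, P(conservative) ≈ 0.1714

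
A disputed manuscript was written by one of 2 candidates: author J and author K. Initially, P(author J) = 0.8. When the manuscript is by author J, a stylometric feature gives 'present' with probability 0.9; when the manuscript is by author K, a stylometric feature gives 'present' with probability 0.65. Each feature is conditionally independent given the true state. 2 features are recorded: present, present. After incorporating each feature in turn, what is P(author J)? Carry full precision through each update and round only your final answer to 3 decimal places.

0.885

After 'present': P(author J) = 0.9·0.8000 / (0.9·0.8000 + 0.65·0.2000) ≈ 0.8471
After 'present': P(author J) = 0.9·0.8471 / (0.9·0.8471 + 0.65·0.1529) ≈ 0.8846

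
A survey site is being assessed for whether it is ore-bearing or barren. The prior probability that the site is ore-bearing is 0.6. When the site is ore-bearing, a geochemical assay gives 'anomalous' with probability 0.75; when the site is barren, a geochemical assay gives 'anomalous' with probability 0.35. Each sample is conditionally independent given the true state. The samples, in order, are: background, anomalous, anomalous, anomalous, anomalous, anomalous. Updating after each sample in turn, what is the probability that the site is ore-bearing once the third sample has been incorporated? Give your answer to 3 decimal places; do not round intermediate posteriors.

After 'background': P(ore) = 0.25·0.6000 / (0.25·0.6000 + 0.65·0.4000) ≈ 0.3659
After 'anomalous': P(ore) = 0.75·0.3659 / (0.75·0.3659 + 0.35·0.6341) ≈ 0.5528
After 'anomalous': P(ore) = 0.75·0.5528 / (0.75·0.5528 + 0.35·0.4472) ≈ 0.7260

0.726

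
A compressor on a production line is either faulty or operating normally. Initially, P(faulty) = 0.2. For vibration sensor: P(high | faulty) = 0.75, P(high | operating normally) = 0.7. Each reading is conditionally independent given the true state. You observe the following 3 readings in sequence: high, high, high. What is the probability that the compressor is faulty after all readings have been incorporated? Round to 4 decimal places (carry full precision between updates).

0.2352

After 'high': P(faulty) = 0.75·0.2000 / (0.75·0.2000 + 0.7·0.8000) ≈ 0.2113
After 'high': P(faulty) = 0.75·0.2113 / (0.75·0.2113 + 0.7·0.7887) ≈ 0.2230
After 'high': P(faulty) = 0.75·0.2230 / (0.75·0.2230 + 0.7·0.7770) ≈ 0.2352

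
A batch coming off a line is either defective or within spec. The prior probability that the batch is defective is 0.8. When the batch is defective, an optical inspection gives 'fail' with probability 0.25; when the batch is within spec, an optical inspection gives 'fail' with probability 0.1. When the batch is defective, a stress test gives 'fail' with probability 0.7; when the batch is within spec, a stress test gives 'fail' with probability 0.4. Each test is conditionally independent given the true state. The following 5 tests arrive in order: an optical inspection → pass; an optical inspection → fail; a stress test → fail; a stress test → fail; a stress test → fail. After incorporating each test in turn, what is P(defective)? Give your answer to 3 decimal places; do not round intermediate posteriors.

After an optical inspection='pass': P(defective) = 0.75·0.8000 / (0.75·0.8000 + 0.9·0.2000) ≈ 0.7692
After an optical inspection='fail': P(defective) = 0.25·0.7692 / (0.25·0.7692 + 0.1·0.2308) ≈ 0.8929
After a stress test='fail': P(defective) = 0.7·0.8929 / (0.7·0.8929 + 0.4·0.1071) ≈ 0.9358
After a stress test='fail': P(defective) = 0.7·0.9358 / (0.7·0.9358 + 0.4·0.0642) ≈ 0.9623
After a stress test='fail': P(defective) = 0.7·0.9623 / (0.7·0.9623 + 0.4·0.0377) ≈ 0.9781

0.978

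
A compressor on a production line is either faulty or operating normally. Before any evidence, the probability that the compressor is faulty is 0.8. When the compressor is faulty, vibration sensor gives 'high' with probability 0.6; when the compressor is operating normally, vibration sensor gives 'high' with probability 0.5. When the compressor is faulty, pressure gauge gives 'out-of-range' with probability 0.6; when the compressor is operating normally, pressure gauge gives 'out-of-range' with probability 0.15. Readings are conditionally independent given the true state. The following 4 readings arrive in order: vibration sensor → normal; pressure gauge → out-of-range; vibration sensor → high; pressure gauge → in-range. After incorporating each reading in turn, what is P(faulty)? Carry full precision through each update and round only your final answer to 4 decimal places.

After vibration sensor='normal': P(faulty) = 0.4·0.8000 / (0.4·0.8000 + 0.5·0.2000) ≈ 0.7619
After pressure gauge='out-of-range': P(faulty) = 0.6·0.7619 / (0.6·0.7619 + 0.15·0.2381) ≈ 0.9275
After vibration sensor='high': P(faulty) = 0.6·0.9275 / (0.6·0.9275 + 0.5·0.0725) ≈ 0.9389
After pressure gauge='in-range': P(faulty) = 0.4·0.9389 / (0.4·0.9389 + 0.85·0.0611) ≈ 0.8785

0.8785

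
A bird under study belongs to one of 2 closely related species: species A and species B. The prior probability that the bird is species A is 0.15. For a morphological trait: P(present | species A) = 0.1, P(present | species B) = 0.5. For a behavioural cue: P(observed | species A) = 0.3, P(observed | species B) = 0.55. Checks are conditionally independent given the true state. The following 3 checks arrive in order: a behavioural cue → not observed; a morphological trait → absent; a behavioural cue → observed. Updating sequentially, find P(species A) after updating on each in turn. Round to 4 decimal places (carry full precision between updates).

0.2123

Apply Bayes' rule sequentially, carrying P(species A) forward.
After a behavioural cue='not observed': P(species A) = 0.7·0.1500 / (0.7·0.1500 + 0.45·0.8500) ≈ 0.2154
After a morphological trait='absent': P(species A) = 0.9·0.2154 / (0.9·0.2154 + 0.5·0.7846) ≈ 0.3307
After a behavioural cue='observed': P(species A) = 0.3·0.3307 / (0.3·0.3307 + 0.55·0.6693) ≈ 0.2123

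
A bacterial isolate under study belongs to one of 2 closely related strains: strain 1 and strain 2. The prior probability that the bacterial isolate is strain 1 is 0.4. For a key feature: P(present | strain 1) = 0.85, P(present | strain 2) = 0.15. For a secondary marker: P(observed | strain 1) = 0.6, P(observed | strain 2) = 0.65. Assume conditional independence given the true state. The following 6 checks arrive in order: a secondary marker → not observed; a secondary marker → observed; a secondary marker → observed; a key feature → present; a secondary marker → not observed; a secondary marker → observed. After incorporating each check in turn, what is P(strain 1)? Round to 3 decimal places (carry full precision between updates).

Each posterior becomes the prior for the next update.
After a secondary marker='not observed': P(strain 1) = 0.4·0.4000 / (0.4·0.4000 + 0.35·0.6000) ≈ 0.4324
After a secondary marker='observed': P(strain 1) = 0.6·0.4324 / (0.6·0.4324 + 0.65·0.5676) ≈ 0.4129
After a secondary marker='observed': P(strain 1) = 0.6·0.4129 / (0.6·0.4129 + 0.65·0.5871) ≈ 0.3936
After a key feature='present': P(strain 1) = 0.85·0.3936 / (0.85·0.3936 + 0.15·0.6064) ≈ 0.7863
After a secondary marker='not observed': P(strain 1) = 0.4·0.7863 / (0.4·0.7863 + 0.35·0.2137) ≈ 0.8079
After a secondary marker='observed': P(strain 1) = 0.6·0.8079 / (0.6·0.8079 + 0.65·0.1921) ≈ 0.7951

0.795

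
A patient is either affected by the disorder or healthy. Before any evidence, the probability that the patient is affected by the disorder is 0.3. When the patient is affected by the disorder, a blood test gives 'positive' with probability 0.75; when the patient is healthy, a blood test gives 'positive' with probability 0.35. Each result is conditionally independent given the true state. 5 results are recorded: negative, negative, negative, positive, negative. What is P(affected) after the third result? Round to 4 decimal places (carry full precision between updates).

0.0238

After 'negative': P(affected) = 0.25·0.3000 / (0.25·0.3000 + 0.65·0.7000) ≈ 0.1415
After 'negative': P(affected) = 0.25·0.1415 / (0.25·0.1415 + 0.65·0.8585) ≈ 0.0596
After 'negative': P(affected) = 0.25·0.0596 / (0.25·0.0596 + 0.65·0.9404) ≈ 0.0238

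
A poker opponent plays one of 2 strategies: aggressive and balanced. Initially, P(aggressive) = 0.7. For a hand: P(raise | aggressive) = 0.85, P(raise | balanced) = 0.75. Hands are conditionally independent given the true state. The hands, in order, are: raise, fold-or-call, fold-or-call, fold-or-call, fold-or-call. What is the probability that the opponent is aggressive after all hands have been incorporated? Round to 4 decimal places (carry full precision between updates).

0.2552

After 'raise': P(aggressive) = 0.85·0.7000 / (0.85·0.7000 + 0.75·0.3000) ≈ 0.7256
After 'fold-or-call': P(aggressive) = 0.15·0.7256 / (0.15·0.7256 + 0.25·0.2744) ≈ 0.6134
After 'fold-or-call': P(aggressive) = 0.15·0.6134 / (0.15·0.6134 + 0.25·0.3866) ≈ 0.4877
After 'fold-or-call': P(aggressive) = 0.15·0.4877 / (0.15·0.4877 + 0.25·0.5123) ≈ 0.3635
After 'fold-or-call': P(aggressive) = 0.15·0.3635 / (0.15·0.3635 + 0.25·0.6365) ≈ 0.2552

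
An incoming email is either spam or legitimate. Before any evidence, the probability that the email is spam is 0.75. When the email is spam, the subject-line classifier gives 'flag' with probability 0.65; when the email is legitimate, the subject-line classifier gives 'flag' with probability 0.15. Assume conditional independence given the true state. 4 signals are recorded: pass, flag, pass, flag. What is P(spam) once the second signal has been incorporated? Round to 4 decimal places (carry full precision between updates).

Each posterior becomes the prior for the next update.
After 'pass': P(spam) = 0.35·0.7500 / (0.35·0.7500 + 0.85·0.2500) ≈ 0.5526
After 'flag': P(spam) = 0.65·0.5526 / (0.65·0.5526 + 0.15·0.4474) ≈ 0.8426

0.8426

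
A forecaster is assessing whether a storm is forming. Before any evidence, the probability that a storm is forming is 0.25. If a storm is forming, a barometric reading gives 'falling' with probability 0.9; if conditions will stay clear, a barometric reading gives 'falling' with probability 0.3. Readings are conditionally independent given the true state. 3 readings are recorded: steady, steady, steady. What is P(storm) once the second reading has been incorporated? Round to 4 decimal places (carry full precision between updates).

After 'steady': P(storm) = 0.1·0.2500 / (0.1·0.2500 + 0.7·0.7500) ≈ 0.0455
After 'steady': P(storm) = 0.1·0.0455 / (0.1·0.0455 + 0.7·0.9545) ≈ 0.0068

0.0068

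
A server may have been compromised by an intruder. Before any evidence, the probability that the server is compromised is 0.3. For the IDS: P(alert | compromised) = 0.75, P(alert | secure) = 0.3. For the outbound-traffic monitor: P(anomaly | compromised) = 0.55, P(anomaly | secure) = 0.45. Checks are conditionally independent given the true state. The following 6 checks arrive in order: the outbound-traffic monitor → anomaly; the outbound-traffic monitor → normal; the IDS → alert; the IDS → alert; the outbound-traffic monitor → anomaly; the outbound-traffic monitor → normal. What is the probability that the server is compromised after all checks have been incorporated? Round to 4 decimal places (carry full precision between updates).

0.7282

Apply Bayes' rule sequentially, carrying P(compromised) forward.
After the outbound-traffic monitor='anomaly': P(compromised) = 0.55·0.3000 / (0.55·0.3000 + 0.45·0.7000) ≈ 0.3438
After the outbound-traffic monitor='normal': P(compromised) = 0.45·0.3438 / (0.45·0.3438 + 0.55·0.6562) ≈ 0.3000
After the IDS='alert': P(compromised) = 0.75·0.3000 / (0.75·0.3000 + 0.3·0.7000) ≈ 0.5172
After the IDS='alert': P(compromised) = 0.75·0.5172 / (0.75·0.5172 + 0.3·0.4828) ≈ 0.7282
After the outbound-traffic monitor='anomaly': P(compromised) = 0.55·0.7282 / (0.55·0.7282 + 0.45·0.2718) ≈ 0.7660
After the outbound-traffic monitor='normal': P(compromised) = 0.45·0.7660 / (0.45·0.7660 + 0.55·0.2340) ≈ 0.7282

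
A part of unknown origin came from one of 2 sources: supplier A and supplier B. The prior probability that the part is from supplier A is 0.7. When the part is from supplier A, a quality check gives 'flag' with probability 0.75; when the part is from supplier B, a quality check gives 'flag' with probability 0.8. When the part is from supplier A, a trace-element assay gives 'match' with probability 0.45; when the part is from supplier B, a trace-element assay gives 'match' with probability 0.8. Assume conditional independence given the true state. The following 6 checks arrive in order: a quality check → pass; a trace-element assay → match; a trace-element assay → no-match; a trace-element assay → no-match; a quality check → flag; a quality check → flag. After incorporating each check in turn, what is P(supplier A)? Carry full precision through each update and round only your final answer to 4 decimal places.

After a quality check='pass': P(supplier A) = 0.25·0.7000 / (0.25·0.7000 + 0.2·0.3000) ≈ 0.7447
After a trace-element assay='match': P(supplier A) = 0.45·0.7447 / (0.45·0.7447 + 0.8·0.2553) ≈ 0.6213
After a trace-element assay='no-match': P(supplier A) = 0.55·0.6213 / (0.55·0.6213 + 0.2·0.3787) ≈ 0.8186
After a trace-element assay='no-match': P(supplier A) = 0.55·0.8186 / (0.55·0.8186 + 0.2·0.1814) ≈ 0.9254
After a quality check='flag': P(supplier A) = 0.75·0.9254 / (0.75·0.9254 + 0.8·0.0746) ≈ 0.9208
After a quality check='flag': P(supplier A) = 0.75·0.9208 / (0.75·0.9208 + 0.8·0.0792) ≈ 0.9160

0.9160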